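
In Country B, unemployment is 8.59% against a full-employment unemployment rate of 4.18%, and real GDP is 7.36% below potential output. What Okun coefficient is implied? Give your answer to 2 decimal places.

β ≈ 1.67

Okun's law: output gap = -β × (u - u*).
-7.36 = -β × (8.59 - 4.18) = -β × 4.41, so β = 7.36/4.41 = 1.67.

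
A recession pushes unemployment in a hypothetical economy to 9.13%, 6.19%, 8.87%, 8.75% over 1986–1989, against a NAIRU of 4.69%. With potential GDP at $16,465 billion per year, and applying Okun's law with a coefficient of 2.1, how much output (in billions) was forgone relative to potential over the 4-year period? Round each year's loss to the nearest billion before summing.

$4,903 billion

Year 1986: gap = -2.1 × (9.13 - 4.69) = -9.324%, loss ≈ 16465 × 9.324/100 ≈ 1535.
Year 1987: gap = -2.1 × (6.19 - 4.69) = -3.15%, loss ≈ 16465 × 3.15/100 ≈ 519.
Year 1988: gap = -2.1 × (8.87 - 4.69) = -8.778%, loss ≈ 16465 × 8.778/100 ≈ 1445.
Year 1989: gap = -2.1 × (8.75 - 4.69) = -8.526%, loss ≈ 16465 × 8.526/100 ≈ 1404.
Total lost output = 1535 + 519 + 1445 + 1404 = 4903 billion.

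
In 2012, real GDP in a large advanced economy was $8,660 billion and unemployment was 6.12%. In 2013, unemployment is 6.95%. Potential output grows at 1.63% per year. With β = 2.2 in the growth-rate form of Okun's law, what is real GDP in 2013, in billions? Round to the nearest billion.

$8,643 billion

Δu = 6.95 - 6.12 = 0.83 points.
Okun's law (growth form): g_Y = g_Y* - β × Δu = 1.63 - 2.2 × (0.83) = 1.63 - 1.826 = -0.196%.
Real GDP in the next year = 8660 × (1 - 0.196/100) = 8660 × 0.99804 ≈ 8643 billion.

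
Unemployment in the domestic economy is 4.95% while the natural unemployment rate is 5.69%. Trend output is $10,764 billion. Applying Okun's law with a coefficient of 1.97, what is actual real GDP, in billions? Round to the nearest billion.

$10,921 billion

Unemployment gap = 4.95 - 5.69 = -0.74 points, so the output gap is -1.97 × (-0.74) = 1.4578%.
Actual GDP = 10764 × (1 + 1.4578/100) = 10764 × 1.014578 ≈ 10921 billion.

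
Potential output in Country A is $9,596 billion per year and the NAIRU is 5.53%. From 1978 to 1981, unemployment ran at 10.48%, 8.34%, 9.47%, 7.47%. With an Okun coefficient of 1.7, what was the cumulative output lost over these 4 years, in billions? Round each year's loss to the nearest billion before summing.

Year 1978: gap = -1.7 × (10.48 - 5.53) = -8.415%, loss ≈ 9596 × 8.415/100 ≈ 808.
Year 1979: gap = -1.7 × (8.34 - 5.53) = -4.777%, loss ≈ 9596 × 4.777/100 ≈ 458.
Year 1980: gap = -1.7 × (9.47 - 5.53) = -6.698%, loss ≈ 9596 × 6.698/100 ≈ 643.
Year 1981: gap = -1.7 × (7.47 - 5.53) = -3.298%, loss ≈ 9596 × 3.298/100 ≈ 316.
Total lost output = 808 + 458 + 643 + 316 = 2225 billion.

$2,225 billion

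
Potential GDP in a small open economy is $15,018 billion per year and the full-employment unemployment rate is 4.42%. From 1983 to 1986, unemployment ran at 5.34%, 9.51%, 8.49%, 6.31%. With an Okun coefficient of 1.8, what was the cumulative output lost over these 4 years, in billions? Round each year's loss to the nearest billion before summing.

Year 1983: gap = -1.8 × (5.34 - 4.42) = -1.656%, loss ≈ 15018 × 1.656/100 ≈ 249.
Year 1984: gap = -1.8 × (9.51 - 4.42) = -9.162%, loss ≈ 15018 × 9.162/100 ≈ 1376.
Year 1985: gap = -1.8 × (8.49 - 4.42) = -7.326%, loss ≈ 15018 × 7.326/100 ≈ 1100.
Year 1986: gap = -1.8 × (6.31 - 4.42) = -3.402%, loss ≈ 15018 × 3.402/100 ≈ 511.
Total lost output = 249 + 1376 + 1100 + 511 = 3236 billion.

$3,236 billion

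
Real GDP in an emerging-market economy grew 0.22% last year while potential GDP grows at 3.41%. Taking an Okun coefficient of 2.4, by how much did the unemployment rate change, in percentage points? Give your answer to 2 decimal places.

Growth-rate Okun's law: g_Y = g_Y* - β × Δu, so Δu = (g_Y* - g_Y)/β.
Δu = (3.41 - 0.22)/2.4 = 3.19/2.4 = 1.33 percentage points.

1.33 percentage points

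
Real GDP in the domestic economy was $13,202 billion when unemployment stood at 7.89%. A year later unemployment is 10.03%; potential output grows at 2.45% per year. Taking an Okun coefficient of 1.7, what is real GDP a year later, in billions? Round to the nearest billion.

$13,045 billion

Δu = 10.03 - 7.89 = 2.14 points.
Okun's law (growth form): g_Y = g_Y* - β × Δu = 2.45 - 1.7 × (2.14) = 2.45 - 3.638 = -1.188%.
Real GDP in the next year = 13202 × (1 - 1.188/100) = 13202 × 0.98812 ≈ 13045 billion.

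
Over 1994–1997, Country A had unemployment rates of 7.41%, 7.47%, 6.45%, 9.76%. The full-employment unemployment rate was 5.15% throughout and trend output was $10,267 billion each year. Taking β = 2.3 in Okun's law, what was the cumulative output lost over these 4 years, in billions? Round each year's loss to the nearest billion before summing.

Year 1994: gap = -2.3 × (7.41 - 5.15) = -5.198%, loss ≈ 10267 × 5.198/100 ≈ 534.
Year 1995: gap = -2.3 × (7.47 - 5.15) = -5.336%, loss ≈ 10267 × 5.336/100 ≈ 548.
Year 1996: gap = -2.3 × (6.45 - 5.15) = -2.99%, loss ≈ 10267 × 2.99/100 ≈ 307.
Year 1997: gap = -2.3 × (9.76 - 5.15) = -10.603%, loss ≈ 10267 × 10.603/100 ≈ 1089.
Total lost output = 534 + 548 + 307 + 1089 = 2478 billion.

$2,478 billion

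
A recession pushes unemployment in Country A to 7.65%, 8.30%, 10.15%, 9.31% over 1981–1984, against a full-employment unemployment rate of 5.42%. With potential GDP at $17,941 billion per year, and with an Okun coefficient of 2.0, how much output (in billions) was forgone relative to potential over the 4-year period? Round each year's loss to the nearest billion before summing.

Year 1981: gap = -2.0 × (7.65 - 5.42) = -4.46%, loss ≈ 17941 × 4.46/100 ≈ 800.
Year 1982: gap = -2.0 × (8.3 - 5.42) = -5.76%, loss ≈ 17941 × 5.76/100 ≈ 1033.
Year 1983: gap = -2.0 × (10.15 - 5.42) = -9.46%, loss ≈ 17941 × 9.46/100 ≈ 1697.
Year 1984: gap = -2.0 × (9.31 - 5.42) = -7.78%, loss ≈ 17941 × 7.78/100 ≈ 1396.
Total lost output = 800 + 1033 + 1697 + 1396 = 4926 billion.

$4,926 billion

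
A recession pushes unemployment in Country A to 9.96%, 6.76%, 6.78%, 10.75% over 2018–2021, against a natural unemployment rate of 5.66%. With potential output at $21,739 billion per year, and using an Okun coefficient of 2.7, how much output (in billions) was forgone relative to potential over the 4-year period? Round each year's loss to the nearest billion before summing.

Year 2018: gap = -2.7 × (9.96 - 5.66) = -11.61%, loss ≈ 21739 × 11.61/100 ≈ 2524.
Year 2019: gap = -2.7 × (6.76 - 5.66) = -2.97%, loss ≈ 21739 × 2.97/100 ≈ 646.
Year 2020: gap = -2.7 × (6.78 - 5.66) = -3.024%, loss ≈ 21739 × 3.024/100 ≈ 657.
Year 2021: gap = -2.7 × (10.75 - 5.66) = -13.743%, loss ≈ 21739 × 13.743/100 ≈ 2988.
Total lost output = 2524 + 646 + 657 + 2988 = 6815 billion.

$6,815 billion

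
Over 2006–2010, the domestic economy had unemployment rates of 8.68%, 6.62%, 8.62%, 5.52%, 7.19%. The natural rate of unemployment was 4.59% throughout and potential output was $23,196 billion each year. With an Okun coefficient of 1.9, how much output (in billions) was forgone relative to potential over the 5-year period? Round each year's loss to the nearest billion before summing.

$6,030 billion

Year 2006: gap = -1.9 × (8.68 - 4.59) = -7.771%, loss ≈ 23196 × 7.771/100 ≈ 1803.
Year 2007: gap = -1.9 × (6.62 - 4.59) = -3.857%, loss ≈ 23196 × 3.857/100 ≈ 895.
Year 2008: gap = -1.9 × (8.62 - 4.59) = -7.657%, loss ≈ 23196 × 7.657/100 ≈ 1776.
Year 2009: gap = -1.9 × (5.52 - 4.59) = -1.767%, loss ≈ 23196 × 1.767/100 ≈ 410.
Year 2010: gap = -1.9 × (7.19 - 4.59) = -4.94%, loss ≈ 23196 × 4.94/100 ≈ 1146.
Total lost output = 1803 + 895 + 1776 + 410 + 1146 = 6030 billion.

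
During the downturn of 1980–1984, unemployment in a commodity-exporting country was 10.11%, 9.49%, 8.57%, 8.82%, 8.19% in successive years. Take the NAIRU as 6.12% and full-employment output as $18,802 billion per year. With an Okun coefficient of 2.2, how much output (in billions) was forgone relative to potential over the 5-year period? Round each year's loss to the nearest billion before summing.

Year 1980: gap = -2.2 × (10.11 - 6.12) = -8.778%, loss ≈ 18802 × 8.778/100 ≈ 1650.
Year 1981: gap = -2.2 × (9.49 - 6.12) = -7.414%, loss ≈ 18802 × 7.414/100 ≈ 1394.
Year 1982: gap = -2.2 × (8.57 - 6.12) = -5.39%, loss ≈ 18802 × 5.39/100 ≈ 1013.
Year 1983: gap = -2.2 × (8.82 - 6.12) = -5.94%, loss ≈ 18802 × 5.94/100 ≈ 1117.
Year 1984: gap = -2.2 × (8.19 - 6.12) = -4.554%, loss ≈ 18802 × 4.554/100 ≈ 856.
Total lost output = 1650 + 1394 + 1013 + 1117 + 856 = 6030 billion.

$6,030 billion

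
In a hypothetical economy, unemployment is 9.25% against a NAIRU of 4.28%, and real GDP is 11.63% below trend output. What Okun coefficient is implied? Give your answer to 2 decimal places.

Okun's law: output gap = -β × (u - u*).
-11.63 = -β × (9.25 - 4.28) = -β × 4.97, so β = 11.63/4.97 = 2.34.

β ≈ 2.34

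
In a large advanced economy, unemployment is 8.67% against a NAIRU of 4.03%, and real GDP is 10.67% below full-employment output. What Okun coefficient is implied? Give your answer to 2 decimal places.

β ≈ 2.30

Okun's law: output gap = -β × (u - u*).
-10.67 = -β × (8.67 - 4.03) = -β × 4.64, so β = 10.67/4.64 = 2.30.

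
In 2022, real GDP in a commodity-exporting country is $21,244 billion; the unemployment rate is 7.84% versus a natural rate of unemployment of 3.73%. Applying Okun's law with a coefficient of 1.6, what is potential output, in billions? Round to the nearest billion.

$22,739 billion

Unemployment gap = 7.84 - 3.73 = 4.11 points, so output gap = -1.6 × 4.11 = -6.576%.
Since Y = Y* × (1 + gap/100), Y* = 21244/0.93424 ≈ 22739 billion.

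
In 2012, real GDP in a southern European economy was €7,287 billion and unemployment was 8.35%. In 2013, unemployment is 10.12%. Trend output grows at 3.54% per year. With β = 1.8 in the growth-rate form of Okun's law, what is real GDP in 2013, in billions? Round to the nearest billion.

Δu = 10.12 - 8.35 = 1.77 points.
Okun's law (growth form): g_Y = g_Y* - β × Δu = 3.54 - 1.8 × (1.77) = 3.54 - 3.186 = 0.354%.
Real GDP in the next year = 7287 × (1 + 0.354/100) = 7287 × 1.00354 ≈ 7313 billion.

€7,313 billion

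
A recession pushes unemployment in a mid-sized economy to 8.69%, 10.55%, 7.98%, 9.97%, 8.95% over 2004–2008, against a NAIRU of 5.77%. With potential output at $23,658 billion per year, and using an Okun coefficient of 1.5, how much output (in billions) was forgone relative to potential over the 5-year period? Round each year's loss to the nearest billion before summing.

$6,134 billion

Year 2004: gap = -1.5 × (8.69 - 5.77) = -4.38%, loss ≈ 23658 × 4.38/100 ≈ 1036.
Year 2005: gap = -1.5 × (10.55 - 5.77) = -7.17%, loss ≈ 23658 × 7.17/100 ≈ 1696.
Year 2006: gap = -1.5 × (7.98 - 5.77) = -3.315%, loss ≈ 23658 × 3.315/100 ≈ 784.
Year 2007: gap = -1.5 × (9.97 - 5.77) = -6.3%, loss ≈ 23658 × 6.3/100 ≈ 1490.
Year 2008: gap = -1.5 × (8.95 - 5.77) = -4.77%, loss ≈ 23658 × 4.77/100 ≈ 1128.
Total lost output = 1036 + 1696 + 784 + 1490 + 1128 = 6134 billion.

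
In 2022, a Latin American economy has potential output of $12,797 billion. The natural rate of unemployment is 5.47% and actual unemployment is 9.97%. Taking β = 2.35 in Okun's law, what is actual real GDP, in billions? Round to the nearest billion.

$11,444 billion

Unemployment gap = 9.97 - 5.47 = 4.5 points, so the output gap is -2.35 × 4.5 = -10.575%.
Actual GDP = 12797 × (1 - 10.575/100) = 12797 × 0.89425 ≈ 11444 billion.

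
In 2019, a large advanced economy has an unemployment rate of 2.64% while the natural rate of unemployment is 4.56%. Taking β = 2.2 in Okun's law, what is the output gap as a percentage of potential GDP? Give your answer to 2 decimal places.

4.22%

The unemployment gap is 2.64 - 4.56 = -1.92 percentage points.
Okun's law gives an output gap of -2.2 × (-1.92) = 4.224%, i.e. 4.22% above potential.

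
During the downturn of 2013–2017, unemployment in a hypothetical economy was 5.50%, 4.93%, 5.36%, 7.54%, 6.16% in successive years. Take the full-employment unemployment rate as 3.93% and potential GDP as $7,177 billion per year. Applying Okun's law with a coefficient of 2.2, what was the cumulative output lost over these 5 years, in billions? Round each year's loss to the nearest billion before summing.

$1,554 billion

Year 2013: gap = -2.2 × (5.5 - 3.93) = -3.454%, loss ≈ 7177 × 3.454/100 ≈ 248.
Year 2014: gap = -2.2 × (4.93 - 3.93) = -2.2%, loss ≈ 7177 × 2.2/100 ≈ 158.
Year 2015: gap = -2.2 × (5.36 - 3.93) = -3.146%, loss ≈ 7177 × 3.146/100 ≈ 226.
Year 2016: gap = -2.2 × (7.54 - 3.93) = -7.942%, loss ≈ 7177 × 7.942/100 ≈ 570.
Year 2017: gap = -2.2 × (6.16 - 3.93) = -4.906%, loss ≈ 7177 × 4.906/100 ≈ 352.
Total lost output = 248 + 158 + 226 + 570 + 352 = 1554 billion.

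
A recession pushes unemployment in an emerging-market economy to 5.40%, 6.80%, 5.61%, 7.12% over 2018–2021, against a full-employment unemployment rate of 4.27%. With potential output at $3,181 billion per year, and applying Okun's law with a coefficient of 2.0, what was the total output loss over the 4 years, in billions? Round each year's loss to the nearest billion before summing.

$499 billion

Year 2018: gap = -2.0 × (5.4 - 4.27) = -2.26%, loss ≈ 3181 × 2.26/100 ≈ 72.
Year 2019: gap = -2.0 × (6.8 - 4.27) = -5.06%, loss ≈ 3181 × 5.06/100 ≈ 161.
Year 2020: gap = -2.0 × (5.61 - 4.27) = -2.68%, loss ≈ 3181 × 2.68/100 ≈ 85.
Year 2021: gap = -2.0 × (7.12 - 4.27) = -5.7%, loss ≈ 3181 × 5.7/100 ≈ 181.
Total lost output = 72 + 161 + 85 + 181 = 499 billion.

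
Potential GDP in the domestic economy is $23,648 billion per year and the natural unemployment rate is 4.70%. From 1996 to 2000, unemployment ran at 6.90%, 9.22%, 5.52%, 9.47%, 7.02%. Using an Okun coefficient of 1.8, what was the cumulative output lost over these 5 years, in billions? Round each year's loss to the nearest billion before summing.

$6,227 billion

Year 1996: gap = -1.8 × (6.9 - 4.7) = -3.96%, loss ≈ 23648 × 3.96/100 ≈ 936.
Year 1997: gap = -1.8 × (9.22 - 4.7) = -8.136%, loss ≈ 23648 × 8.136/100 ≈ 1924.
Year 1998: gap = -1.8 × (5.52 - 4.7) = -1.476%, loss ≈ 23648 × 1.476/100 ≈ 349.
Year 1999: gap = -1.8 × (9.47 - 4.7) = -8.586%, loss ≈ 23648 × 8.586/100 ≈ 2030.
Year 2000: gap = -1.8 × (7.02 - 4.7) = -4.176%, loss ≈ 23648 × 4.176/100 ≈ 988.
Total lost output = 936 + 1924 + 349 + 2030 + 988 = 6227 billion.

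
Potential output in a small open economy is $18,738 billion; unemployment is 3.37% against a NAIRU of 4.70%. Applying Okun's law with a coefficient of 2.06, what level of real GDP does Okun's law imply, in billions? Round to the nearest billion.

Unemployment gap = 3.37 - 4.7 = -1.33 points, so the output gap is -2.06 × (-1.33) = 2.7398%.
Actual GDP = 18738 × (1 + 2.7398/100) = 18738 × 1.027398 ≈ 19251 billion.

$19,251 billion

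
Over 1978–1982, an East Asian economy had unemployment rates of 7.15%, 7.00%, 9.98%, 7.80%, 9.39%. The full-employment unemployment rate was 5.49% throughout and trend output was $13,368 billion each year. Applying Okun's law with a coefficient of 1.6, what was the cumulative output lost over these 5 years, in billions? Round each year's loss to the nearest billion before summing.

Year 1978: gap = -1.6 × (7.15 - 5.49) = -2.656%, loss ≈ 13368 × 2.656/100 ≈ 355.
Year 1979: gap = -1.6 × (7 - 5.49) = -2.416%, loss ≈ 13368 × 2.416/100 ≈ 323.
Year 1980: gap = -1.6 × (9.98 - 5.49) = -7.184%, loss ≈ 13368 × 7.184/100 ≈ 960.
Year 1981: gap = -1.6 × (7.8 - 5.49) = -3.696%, loss ≈ 13368 × 3.696/100 ≈ 494.
Year 1982: gap = -1.6 × (9.39 - 5.49) = -6.24%, loss ≈ 13368 × 6.24/100 ≈ 834.
Total lost output = 355 + 323 + 960 + 494 + 834 = 2966 billion.

$2,966 billion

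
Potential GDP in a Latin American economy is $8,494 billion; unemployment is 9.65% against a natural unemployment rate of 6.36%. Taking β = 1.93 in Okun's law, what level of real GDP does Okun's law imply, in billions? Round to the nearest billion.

$7,955 billion

Unemployment gap = 9.65 - 6.36 = 3.29 points, so the output gap is -1.93 × 3.29 = -6.3497%.
Actual GDP = 8494 × (1 - 6.3497/100) = 8494 × 0.936503 ≈ 7955 billion.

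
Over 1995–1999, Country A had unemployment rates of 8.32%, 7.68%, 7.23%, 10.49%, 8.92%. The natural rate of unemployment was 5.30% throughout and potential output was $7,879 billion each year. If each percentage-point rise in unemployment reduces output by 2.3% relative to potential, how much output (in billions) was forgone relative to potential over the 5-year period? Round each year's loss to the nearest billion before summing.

$2,925 billion

Year 1995: gap = -2.3 × (8.32 - 5.3) = -6.946%, loss ≈ 7879 × 6.946/100 ≈ 547.
Year 1996: gap = -2.3 × (7.68 - 5.3) = -5.474%, loss ≈ 7879 × 5.474/100 ≈ 431.
Year 1997: gap = -2.3 × (7.23 - 5.3) = -4.439%, loss ≈ 7879 × 4.439/100 ≈ 350.
Year 1998: gap = -2.3 × (10.49 - 5.3) = -11.937%, loss ≈ 7879 × 11.937/100 ≈ 941.
Year 1999: gap = -2.3 × (8.92 - 5.3) = -8.326%, loss ≈ 7879 × 8.326/100 ≈ 656.
Total lost output = 547 + 431 + 350 + 941 + 656 = 2925 billion.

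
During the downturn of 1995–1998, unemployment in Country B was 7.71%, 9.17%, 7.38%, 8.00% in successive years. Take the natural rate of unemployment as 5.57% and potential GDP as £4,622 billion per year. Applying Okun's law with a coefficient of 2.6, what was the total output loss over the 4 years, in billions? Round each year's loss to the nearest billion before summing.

Year 1995: gap = -2.6 × (7.71 - 5.57) = -5.564%, loss ≈ 4622 × 5.564/100 ≈ 257.
Year 1996: gap = -2.6 × (9.17 - 5.57) = -9.36%, loss ≈ 4622 × 9.36/100 ≈ 433.
Year 1997: gap = -2.6 × (7.38 - 5.57) = -4.706%, loss ≈ 4622 × 4.706/100 ≈ 218.
Year 1998: gap = -2.6 × (8 - 5.57) = -6.318%, loss ≈ 4622 × 6.318/100 ≈ 292.
Total lost output = 257 + 433 + 218 + 292 = 1200 billion.

£1,200 billion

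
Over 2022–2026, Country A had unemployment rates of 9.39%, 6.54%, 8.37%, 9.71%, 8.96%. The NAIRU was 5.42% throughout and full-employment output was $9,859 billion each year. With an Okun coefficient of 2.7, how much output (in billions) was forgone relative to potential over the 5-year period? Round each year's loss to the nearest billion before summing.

Year 2022: gap = -2.7 × (9.39 - 5.42) = -10.719%, loss ≈ 9859 × 10.719/100 ≈ 1057.
Year 2023: gap = -2.7 × (6.54 - 5.42) = -3.024%, loss ≈ 9859 × 3.024/100 ≈ 298.
Year 2024: gap = -2.7 × (8.37 - 5.42) = -7.965%, loss ≈ 9859 × 7.965/100 ≈ 785.
Year 2025: gap = -2.7 × (9.71 - 5.42) = -11.583%, loss ≈ 9859 × 11.583/100 ≈ 1142.
Year 2026: gap = -2.7 × (8.96 - 5.42) = -9.558%, loss ≈ 9859 × 9.558/100 ≈ 942.
Total lost output = 1057 + 298 + 785 + 1142 + 942 = 4224 billion.

$4,224 billion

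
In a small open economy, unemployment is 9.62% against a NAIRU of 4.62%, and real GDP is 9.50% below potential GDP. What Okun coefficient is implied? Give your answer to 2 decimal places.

β ≈ 1.90

Okun's law: output gap = -β × (u - u*).
-9.50 = -β × (9.62 - 4.62) = -β × 5, so β = 9.5/5 = 1.90.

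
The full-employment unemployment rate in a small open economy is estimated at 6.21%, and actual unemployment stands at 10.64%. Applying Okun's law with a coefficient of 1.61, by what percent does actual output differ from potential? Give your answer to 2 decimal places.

-7.13%

The unemployment gap is 10.64 - 6.21 = 4.43 percentage points.
Okun's law gives an output gap of -1.61 × 4.43 = -7.1323%, i.e. 7.13% below potential.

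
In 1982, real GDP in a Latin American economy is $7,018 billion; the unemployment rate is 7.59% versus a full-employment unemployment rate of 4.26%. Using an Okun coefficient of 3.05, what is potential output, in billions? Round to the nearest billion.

$7,811 billion

Unemployment gap = 7.59 - 4.26 = 3.33 points, so output gap = -3.05 × 3.33 = -10.1565%.
Since Y = Y* × (1 + gap/100), Y* = 7018/0.898435 ≈ 7811 billion.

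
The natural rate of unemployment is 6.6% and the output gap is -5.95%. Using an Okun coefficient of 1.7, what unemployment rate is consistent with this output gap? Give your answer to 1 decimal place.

From Okun's law, u - u* = -(output gap)/β = -(-5.95)/1.7 = 3.5 points.
So u = 6.6 + 3.5 = 10.1%.

10.1%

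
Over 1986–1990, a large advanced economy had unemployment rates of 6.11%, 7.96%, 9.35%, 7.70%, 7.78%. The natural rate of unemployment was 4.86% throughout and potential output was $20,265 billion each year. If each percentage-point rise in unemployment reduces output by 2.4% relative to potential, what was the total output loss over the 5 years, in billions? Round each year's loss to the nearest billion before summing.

$7,101 billion

Year 1986: gap = -2.4 × (6.11 - 4.86) = -3%, loss ≈ 20265 × 3/100 ≈ 608.
Year 1987: gap = -2.4 × (7.96 - 4.86) = -7.44%, loss ≈ 20265 × 7.44/100 ≈ 1508.
Year 1988: gap = -2.4 × (9.35 - 4.86) = -10.776%, loss ≈ 20265 × 10.776/100 ≈ 2184.
Year 1989: gap = -2.4 × (7.7 - 4.86) = -6.816%, loss ≈ 20265 × 6.816/100 ≈ 1381.
Year 1990: gap = -2.4 × (7.78 - 4.86) = -7.008%, loss ≈ 20265 × 7.008/100 ≈ 1420.
Total lost output = 608 + 1508 + 2184 + 1381 + 1420 = 7101 billion.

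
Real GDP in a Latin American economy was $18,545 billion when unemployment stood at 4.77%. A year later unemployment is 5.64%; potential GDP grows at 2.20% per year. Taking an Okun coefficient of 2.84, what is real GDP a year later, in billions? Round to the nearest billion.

$18,495 billion

Δu = 5.64 - 4.77 = 0.87 points.
Okun's law (growth form): g_Y = g_Y* - β × Δu = 2.20 - 2.84 × (0.87) = 2.2 - 2.4708 = -0.2708%.
Real GDP in the next year = 18545 × (1 - 0.2708/100) = 18545 × 0.997292 ≈ 18495 billion.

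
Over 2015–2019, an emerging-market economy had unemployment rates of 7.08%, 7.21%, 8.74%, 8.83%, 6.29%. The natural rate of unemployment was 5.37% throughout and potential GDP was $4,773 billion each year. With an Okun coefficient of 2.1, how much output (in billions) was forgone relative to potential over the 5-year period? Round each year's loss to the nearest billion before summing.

Year 2015: gap = -2.1 × (7.08 - 5.37) = -3.591%, loss ≈ 4773 × 3.591/100 ≈ 171.
Year 2016: gap = -2.1 × (7.21 - 5.37) = -3.864%, loss ≈ 4773 × 3.864/100 ≈ 184.
Year 2017: gap = -2.1 × (8.74 - 5.37) = -7.077%, loss ≈ 4773 × 7.077/100 ≈ 338.
Year 2018: gap = -2.1 × (8.83 - 5.37) = -7.266%, loss ≈ 4773 × 7.266/100 ≈ 347.
Year 2019: gap = -2.1 × (6.29 - 5.37) = -1.932%, loss ≈ 4773 × 1.932/100 ≈ 92.
Total lost output = 171 + 184 + 338 + 347 + 92 = 1132 billion.

$1,132 billion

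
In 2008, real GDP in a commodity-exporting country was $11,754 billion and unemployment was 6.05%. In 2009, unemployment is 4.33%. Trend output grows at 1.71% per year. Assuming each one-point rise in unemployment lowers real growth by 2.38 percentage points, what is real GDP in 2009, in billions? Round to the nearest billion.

$12,436 billion

Δu = 4.33 - 6.05 = -1.72 points.
Okun's law (growth form): g_Y = g_Y* - β × Δu = 1.71 - 2.38 × (-1.72) = 1.71 + 4.0936 = 5.8036%.
Real GDP in the next year = 11754 × (1 + 5.8036/100) = 11754 × 1.058036 ≈ 12436 billion.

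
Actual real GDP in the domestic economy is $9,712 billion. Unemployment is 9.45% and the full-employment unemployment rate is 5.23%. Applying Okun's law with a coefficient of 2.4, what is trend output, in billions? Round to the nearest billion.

$10,806 billion

Unemployment gap = 9.45 - 5.23 = 4.22 points, so output gap = -2.4 × 4.22 = -10.128%.
Since Y = Y* × (1 + gap/100), Y* = 9712/0.89872 ≈ 10806 billion.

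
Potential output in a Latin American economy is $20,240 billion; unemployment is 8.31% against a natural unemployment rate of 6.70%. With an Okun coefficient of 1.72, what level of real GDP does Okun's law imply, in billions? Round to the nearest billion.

Unemployment gap = 8.31 - 6.7 = 1.61 points, so the output gap is -1.72 × 1.61 = -2.7692%.
Actual GDP = 20240 × (1 - 2.7692/100) = 20240 × 0.972308 ≈ 19680 billion.

$19,680 billion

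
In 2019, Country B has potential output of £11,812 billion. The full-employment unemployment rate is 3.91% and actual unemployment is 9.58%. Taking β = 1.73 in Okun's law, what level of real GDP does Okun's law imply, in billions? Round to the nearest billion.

Unemployment gap = 9.58 - 3.91 = 5.67 points, so the output gap is -1.73 × 5.67 = -9.8091%.
Actual GDP = 11812 × (1 - 9.8091/100) = 11812 × 0.901909 ≈ 10653 billion.

£10,653 billion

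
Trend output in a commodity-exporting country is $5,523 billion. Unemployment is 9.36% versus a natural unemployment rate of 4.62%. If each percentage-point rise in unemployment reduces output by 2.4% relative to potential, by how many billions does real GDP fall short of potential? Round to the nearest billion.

Output gap = -2.4 × (9.36 - 4.62) = -2.4 × 4.74 = -11.376%.
Actual GDP ≈ 5523 × 0.88624 ≈ 4895 billion, so the shortfall is 5523 - 4895 = 628 billion.

$628 billion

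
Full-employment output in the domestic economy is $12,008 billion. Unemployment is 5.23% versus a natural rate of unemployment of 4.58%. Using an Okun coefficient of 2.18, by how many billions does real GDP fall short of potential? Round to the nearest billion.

Output gap = -2.18 × (5.23 - 4.58) = -2.18 × 0.65 = -1.417%.
Actual GDP ≈ 12008 × 0.98583 ≈ 11838 billion, so the shortfall is 12008 - 11838 = 170 billion.

$170 billion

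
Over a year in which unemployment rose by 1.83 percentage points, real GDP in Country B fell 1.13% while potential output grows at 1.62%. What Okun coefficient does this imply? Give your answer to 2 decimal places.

Growth form: g_Y = g_Y* - β × Δu, so β = (g_Y* - g_Y)/Δu.
β = (1.62 + 1.13)/1.83 = 2.75/1.83 = 1.50.

β ≈ 1.50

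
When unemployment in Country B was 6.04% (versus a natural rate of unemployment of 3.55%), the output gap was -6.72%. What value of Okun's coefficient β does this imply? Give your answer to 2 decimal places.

Okun's law: output gap = -β × (u - u*).
-6.72 = -β × (6.04 - 3.55) = -β × 2.49, so β = 6.72/2.49 = 2.70.

β ≈ 2.70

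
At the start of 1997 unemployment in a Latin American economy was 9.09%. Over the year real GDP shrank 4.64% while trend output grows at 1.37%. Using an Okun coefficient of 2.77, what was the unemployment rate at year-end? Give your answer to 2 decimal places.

Growth-rate Okun's law: g_Y = g_Y* - β × Δu, so Δu = (g_Y* - g_Y)/β.
Δu = (1.37 + 4.64)/2.77 = 6.01/2.77 = 2.17 percentage points.
Year-end unemployment = 9.09 + 2.17 = 11.26%.

11.26%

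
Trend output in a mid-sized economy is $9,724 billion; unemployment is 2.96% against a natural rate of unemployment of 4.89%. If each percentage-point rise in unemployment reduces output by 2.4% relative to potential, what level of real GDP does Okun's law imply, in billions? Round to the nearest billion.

$10,174 billion

Unemployment gap = 2.96 - 4.89 = -1.93 points, so the output gap is -2.4 × (-1.93) = 4.632%.
Actual GDP = 9724 × (1 + 4.632/100) = 9724 × 1.04632 ≈ 10174 billion.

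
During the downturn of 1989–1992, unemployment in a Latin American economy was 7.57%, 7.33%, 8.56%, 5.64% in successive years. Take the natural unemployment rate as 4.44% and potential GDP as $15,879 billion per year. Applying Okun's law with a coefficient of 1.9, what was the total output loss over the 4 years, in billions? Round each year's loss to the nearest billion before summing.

Year 1989: gap = -1.9 × (7.57 - 4.44) = -5.947%, loss ≈ 15879 × 5.947/100 ≈ 944.
Year 1990: gap = -1.9 × (7.33 - 4.44) = -5.491%, loss ≈ 15879 × 5.491/100 ≈ 872.
Year 1991: gap = -1.9 × (8.56 - 4.44) = -7.828%, loss ≈ 15879 × 7.828/100 ≈ 1243.
Year 1992: gap = -1.9 × (5.64 - 4.44) = -2.28%, loss ≈ 15879 × 2.28/100 ≈ 362.
Total lost output = 944 + 872 + 1243 + 362 = 3421 billion.

$3,421 billion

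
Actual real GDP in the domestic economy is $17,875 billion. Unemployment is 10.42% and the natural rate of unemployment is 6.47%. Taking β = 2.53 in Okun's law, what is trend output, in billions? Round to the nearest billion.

$19,860 billion

Unemployment gap = 10.42 - 6.47 = 3.95 points, so output gap = -2.53 × 3.95 = -9.9935%.
Since Y = Y* × (1 + gap/100), Y* = 17875/0.900065 ≈ 19860 billion.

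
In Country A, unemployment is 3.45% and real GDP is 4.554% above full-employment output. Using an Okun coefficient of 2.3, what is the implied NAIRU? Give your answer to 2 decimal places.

From Okun's law, u - u* = -(output gap)/β = -(4.554)/2.3 = -1.98 points.
So u* = 3.45 + 1.98 = 5.43%.

5.43%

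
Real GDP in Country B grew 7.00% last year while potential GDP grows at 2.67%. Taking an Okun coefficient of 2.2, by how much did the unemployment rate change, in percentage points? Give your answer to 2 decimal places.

-1.97 percentage points

Growth-rate Okun's law: g_Y = g_Y* - β × Δu, so Δu = (g_Y* - g_Y)/β.
Δu = (2.67 - 7)/2.2 = -4.33/2.2 = -1.97 percentage points.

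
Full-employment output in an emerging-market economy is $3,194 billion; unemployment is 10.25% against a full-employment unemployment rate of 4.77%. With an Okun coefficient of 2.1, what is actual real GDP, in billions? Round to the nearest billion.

Unemployment gap = 10.25 - 4.77 = 5.48 points, so the output gap is -2.1 × 5.48 = -11.508%.
Actual GDP = 3194 × (1 - 11.508/100) = 3194 × 0.88492 ≈ 2826 billion.

$2,826 billion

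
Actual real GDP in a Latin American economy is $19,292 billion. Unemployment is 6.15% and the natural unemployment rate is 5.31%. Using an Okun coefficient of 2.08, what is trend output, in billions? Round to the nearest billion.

$19,635 billion

Unemployment gap = 6.15 - 5.31 = 0.84 points, so output gap = -2.08 × 0.84 = -1.7472%.
Since Y = Y* × (1 + gap/100), Y* = 19292/0.982528 ≈ 19635 billion.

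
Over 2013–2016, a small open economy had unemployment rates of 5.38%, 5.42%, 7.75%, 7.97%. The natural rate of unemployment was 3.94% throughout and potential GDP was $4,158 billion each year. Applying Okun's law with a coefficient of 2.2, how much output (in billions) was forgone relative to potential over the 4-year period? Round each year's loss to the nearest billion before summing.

Year 2013: gap = -2.2 × (5.38 - 3.94) = -3.168%, loss ≈ 4158 × 3.168/100 ≈ 132.
Year 2014: gap = -2.2 × (5.42 - 3.94) = -3.256%, loss ≈ 4158 × 3.256/100 ≈ 135.
Year 2015: gap = -2.2 × (7.75 - 3.94) = -8.382%, loss ≈ 4158 × 8.382/100 ≈ 349.
Year 2016: gap = -2.2 × (7.97 - 3.94) = -8.866%, loss ≈ 4158 × 8.866/100 ≈ 369.
Total lost output = 132 + 135 + 349 + 369 = 985 billion.

$985 billion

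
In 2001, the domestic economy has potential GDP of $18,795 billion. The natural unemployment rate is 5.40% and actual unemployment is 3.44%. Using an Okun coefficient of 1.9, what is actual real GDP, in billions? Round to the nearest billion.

$19,495 billion

Unemployment gap = 3.44 - 5.4 = -1.96 points, so the output gap is -1.9 × (-1.96) = 3.724%.
Actual GDP = 18795 × (1 + 3.724/100) = 18795 × 1.03724 ≈ 19495 billion.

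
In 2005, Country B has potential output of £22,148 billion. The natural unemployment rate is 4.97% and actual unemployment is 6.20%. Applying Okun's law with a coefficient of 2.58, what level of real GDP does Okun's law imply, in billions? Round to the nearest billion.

Unemployment gap = 6.2 - 4.97 = 1.23 points, so the output gap is -2.58 × 1.23 = -3.1734%.
Actual GDP = 22148 × (1 - 3.1734/100) = 22148 × 0.968266 ≈ 21445 billion.

£21,445 billion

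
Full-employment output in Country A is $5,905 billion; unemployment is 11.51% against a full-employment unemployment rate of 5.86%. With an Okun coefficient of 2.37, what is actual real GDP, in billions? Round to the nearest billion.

$5,114 billion

Unemployment gap = 11.51 - 5.86 = 5.65 points, so the output gap is -2.37 × 5.65 = -13.3905%.
Actual GDP = 5905 × (1 - 13.3905/100) = 5905 × 0.866095 ≈ 5114 billion.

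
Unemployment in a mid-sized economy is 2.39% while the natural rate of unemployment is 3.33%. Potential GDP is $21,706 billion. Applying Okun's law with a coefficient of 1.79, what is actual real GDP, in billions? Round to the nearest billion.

Unemployment gap = 2.39 - 3.33 = -0.94 points, so the output gap is -1.79 × (-0.94) = 1.6826%.
Actual GDP = 21706 × (1 + 1.6826/100) = 21706 × 1.016826 ≈ 22071 billion.

$22,071 billion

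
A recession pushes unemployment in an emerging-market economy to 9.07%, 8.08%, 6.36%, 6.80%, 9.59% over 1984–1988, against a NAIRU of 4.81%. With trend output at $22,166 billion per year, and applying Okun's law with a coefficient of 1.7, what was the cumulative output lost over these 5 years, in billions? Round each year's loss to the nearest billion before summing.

Year 1984: gap = -1.7 × (9.07 - 4.81) = -7.242%, loss ≈ 22166 × 7.242/100 ≈ 1605.
Year 1985: gap = -1.7 × (8.08 - 4.81) = -5.559%, loss ≈ 22166 × 5.559/100 ≈ 1232.
Year 1986: gap = -1.7 × (6.36 - 4.81) = -2.635%, loss ≈ 22166 × 2.635/100 ≈ 584.
Year 1987: gap = -1.7 × (6.8 - 4.81) = -3.383%, loss ≈ 22166 × 3.383/100 ≈ 750.
Year 1988: gap = -1.7 × (9.59 - 4.81) = -8.126%, loss ≈ 22166 × 8.126/100 ≈ 1801.
Total lost output = 1605 + 1232 + 584 + 750 + 1801 = 5972 billion.

$5,972 billion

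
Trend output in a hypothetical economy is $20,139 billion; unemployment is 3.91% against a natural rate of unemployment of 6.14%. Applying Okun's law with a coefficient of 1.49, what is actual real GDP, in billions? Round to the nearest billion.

Unemployment gap = 3.91 - 6.14 = -2.23 points, so the output gap is -1.49 × (-2.23) = 3.3227%.
Actual GDP = 20139 × (1 + 3.3227/100) = 20139 × 1.033227 ≈ 20808 billion.

$20,808 billion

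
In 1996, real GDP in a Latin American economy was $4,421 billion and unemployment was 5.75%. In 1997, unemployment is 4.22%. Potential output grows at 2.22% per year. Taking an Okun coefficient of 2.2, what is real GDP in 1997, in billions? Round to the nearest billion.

Δu = 4.22 - 5.75 = -1.53 points.
Okun's law (growth form): g_Y = g_Y* - β × Δu = 2.22 - 2.2 × (-1.53) = 2.22 + 3.366 = 5.586%.
Real GDP in the next year = 4421 × (1 + 5.586/100) = 4421 × 1.05586 ≈ 4668 billion.

$4,668 billion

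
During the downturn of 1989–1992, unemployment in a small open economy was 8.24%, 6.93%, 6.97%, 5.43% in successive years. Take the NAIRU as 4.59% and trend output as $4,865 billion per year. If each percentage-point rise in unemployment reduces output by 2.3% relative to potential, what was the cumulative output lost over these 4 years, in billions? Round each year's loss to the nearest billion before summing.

Year 1989: gap = -2.3 × (8.24 - 4.59) = -8.395%, loss ≈ 4865 × 8.395/100 ≈ 408.
Year 1990: gap = -2.3 × (6.93 - 4.59) = -5.382%, loss ≈ 4865 × 5.382/100 ≈ 262.
Year 1991: gap = -2.3 × (6.97 - 4.59) = -5.474%, loss ≈ 4865 × 5.474/100 ≈ 266.
Year 1992: gap = -2.3 × (5.43 - 4.59) = -1.932%, loss ≈ 4865 × 1.932/100 ≈ 94.
Total lost output = 408 + 262 + 266 + 94 = 1030 billion.

$1,030 billion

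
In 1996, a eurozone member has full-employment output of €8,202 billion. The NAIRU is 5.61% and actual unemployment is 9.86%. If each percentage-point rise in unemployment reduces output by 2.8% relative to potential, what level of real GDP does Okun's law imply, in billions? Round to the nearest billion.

Unemployment gap = 9.86 - 5.61 = 4.25 points, so the output gap is -2.8 × 4.25 = -11.9%.
Actual GDP = 8202 × (1 - 11.9/100) = 8202 × 0.881 ≈ 7226 billion.

€7,226 billion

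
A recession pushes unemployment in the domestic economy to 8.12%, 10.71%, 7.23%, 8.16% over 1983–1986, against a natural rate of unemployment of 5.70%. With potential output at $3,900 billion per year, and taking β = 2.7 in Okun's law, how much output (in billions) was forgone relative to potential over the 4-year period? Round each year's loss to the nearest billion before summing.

$1,203 billion

Year 1983: gap = -2.7 × (8.12 - 5.7) = -6.534%, loss ≈ 3900 × 6.534/100 ≈ 255.
Year 1984: gap = -2.7 × (10.71 - 5.7) = -13.527%, loss ≈ 3900 × 13.527/100 ≈ 528.
Year 1985: gap = -2.7 × (7.23 - 5.7) = -4.131%, loss ≈ 3900 × 4.131/100 ≈ 161.
Year 1986: gap = -2.7 × (8.16 - 5.7) = -6.642%, loss ≈ 3900 × 6.642/100 ≈ 259.
Total lost output = 255 + 528 + 161 + 259 = 1203 billion.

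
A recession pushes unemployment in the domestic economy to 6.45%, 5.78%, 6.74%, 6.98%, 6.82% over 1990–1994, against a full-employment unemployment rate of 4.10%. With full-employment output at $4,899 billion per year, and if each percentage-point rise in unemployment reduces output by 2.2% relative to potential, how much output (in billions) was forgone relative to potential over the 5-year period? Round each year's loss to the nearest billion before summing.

$1,322 billion

Year 1990: gap = -2.2 × (6.45 - 4.1) = -5.17%, loss ≈ 4899 × 5.17/100 ≈ 253.
Year 1991: gap = -2.2 × (5.78 - 4.1) = -3.696%, loss ≈ 4899 × 3.696/100 ≈ 181.
Year 1992: gap = -2.2 × (6.74 - 4.1) = -5.808%, loss ≈ 4899 × 5.808/100 ≈ 285.
Year 1993: gap = -2.2 × (6.98 - 4.1) = -6.336%, loss ≈ 4899 × 6.336/100 ≈ 310.
Year 1994: gap = -2.2 × (6.82 - 4.1) = -5.984%, loss ≈ 4899 × 5.984/100 ≈ 293.
Total lost output = 253 + 181 + 285 + 310 + 293 = 1322 billion.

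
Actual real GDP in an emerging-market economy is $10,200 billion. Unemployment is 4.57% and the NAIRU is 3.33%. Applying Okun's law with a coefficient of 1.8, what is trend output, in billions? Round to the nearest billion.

Unemployment gap = 4.57 - 3.33 = 1.24 points, so output gap = -1.8 × 1.24 = -2.232%.
Since Y = Y* × (1 + gap/100), Y* = 10200/0.97768 ≈ 10433 billion.

$10,433 billion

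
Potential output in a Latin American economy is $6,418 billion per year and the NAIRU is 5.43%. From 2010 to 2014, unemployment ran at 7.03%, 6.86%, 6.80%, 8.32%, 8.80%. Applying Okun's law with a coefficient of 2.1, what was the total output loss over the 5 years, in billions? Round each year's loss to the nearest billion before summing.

Year 2010: gap = -2.1 × (7.03 - 5.43) = -3.36%, loss ≈ 6418 × 3.36/100 ≈ 216.
Year 2011: gap = -2.1 × (6.86 - 5.43) = -3.003%, loss ≈ 6418 × 3.003/100 ≈ 193.
Year 2012: gap = -2.1 × (6.8 - 5.43) = -2.877%, loss ≈ 6418 × 2.877/100 ≈ 185.
Year 2013: gap = -2.1 × (8.32 - 5.43) = -6.069%, loss ≈ 6418 × 6.069/100 ≈ 390.
Year 2014: gap = -2.1 × (8.8 - 5.43) = -7.077%, loss ≈ 6418 × 7.077/100 ≈ 454.
Total lost output = 216 + 193 + 185 + 390 + 454 = 1438 billion.

$1,438 billion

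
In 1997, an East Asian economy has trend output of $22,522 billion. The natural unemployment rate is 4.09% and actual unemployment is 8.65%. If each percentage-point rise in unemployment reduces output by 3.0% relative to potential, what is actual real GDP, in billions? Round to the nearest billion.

$19,441 billion

Unemployment gap = 8.65 - 4.09 = 4.56 points, so the output gap is -3 × 4.56 = -13.68%.
Actual GDP = 22522 × (1 - 13.68/100) = 22522 × 0.8632 ≈ 19441 billion.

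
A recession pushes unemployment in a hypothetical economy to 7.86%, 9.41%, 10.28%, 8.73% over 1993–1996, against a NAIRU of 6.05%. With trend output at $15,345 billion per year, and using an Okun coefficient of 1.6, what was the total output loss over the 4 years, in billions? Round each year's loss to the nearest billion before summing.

$2,966 billion

Year 1993: gap = -1.6 × (7.86 - 6.05) = -2.896%, loss ≈ 15345 × 2.896/100 ≈ 444.
Year 1994: gap = -1.6 × (9.41 - 6.05) = -5.376%, loss ≈ 15345 × 5.376/100 ≈ 825.
Year 1995: gap = -1.6 × (10.28 - 6.05) = -6.768%, loss ≈ 15345 × 6.768/100 ≈ 1039.
Year 1996: gap = -1.6 × (8.73 - 6.05) = -4.288%, loss ≈ 15345 × 4.288/100 ≈ 658.
Total lost output = 444 + 825 + 1039 + 658 = 2966 billion.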